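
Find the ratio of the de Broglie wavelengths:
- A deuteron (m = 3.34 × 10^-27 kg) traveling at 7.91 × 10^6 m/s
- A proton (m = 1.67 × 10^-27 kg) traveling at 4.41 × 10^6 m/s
λ₁/λ₂ = 0.279

Using λ = h/(mv):

λ₁ = h/(m₁v₁) = 2.51 × 10^-14 m
λ₂ = h/(m₂v₂) = 9.00 × 10^-14 m

Ratio λ₁/λ₂ = (m₂v₂)/(m₁v₁)
         = (1.67 × 10^-27 kg × 4.41 × 10^6 m/s) / (3.34 × 10^-27 kg × 7.91 × 10^6 m/s)
         = 0.279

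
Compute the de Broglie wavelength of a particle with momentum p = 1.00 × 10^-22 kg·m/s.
6.63 × 10^-12 m

Using the de Broglie relation λ = h/p:

λ = h/p
λ = (6.626 × 10^-34 J·s) / (1.00 × 10^-22 kg·m/s)
λ = 6.63 × 10^-12 m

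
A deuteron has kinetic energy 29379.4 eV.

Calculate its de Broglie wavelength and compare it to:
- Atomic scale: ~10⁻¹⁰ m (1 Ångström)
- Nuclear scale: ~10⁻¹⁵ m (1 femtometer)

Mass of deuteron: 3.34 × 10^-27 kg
λ = 1.18 × 10^-13 m, which is between nuclear and atomic scales.

Using λ = h/√(2mKE):

KE = 29379.4 eV = 4.707 × 10^-15 J

λ = h/√(2mKE)
λ = (6.626 × 10^-34 J·s) / √(2 × 3.34 × 10^-27 kg × 4.707 × 10^-15 J)
λ = 1.18 × 10^-13 m

Comparison:
- Atomic scale (10⁻¹⁰ m): λ is 0.0012× this size
- Nuclear scale (10⁻¹⁵ m): λ is 1.2e+02× this size

The wavelength is between nuclear and atomic scales.

This wavelength is appropriate for probing atomic structure but too large for nuclear physics experiments.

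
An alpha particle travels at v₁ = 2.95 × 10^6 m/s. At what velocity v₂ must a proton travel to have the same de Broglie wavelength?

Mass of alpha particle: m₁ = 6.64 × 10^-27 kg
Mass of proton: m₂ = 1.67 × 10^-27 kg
v₂ = 1.17 × 10^7 m/s

For equal de Broglie wavelengths: λ₁ = λ₂

h/(m₁v₁) = h/(m₂v₂)
m₁v₁ = m₂v₂
v₂ = v₁ · (m₁/m₂)

v₂ = 2.95 × 10^6 m/s × (6.64 × 10^-27 kg / 1.67 × 10^-27 kg)
v₂ = 1.17 × 10^7 m/s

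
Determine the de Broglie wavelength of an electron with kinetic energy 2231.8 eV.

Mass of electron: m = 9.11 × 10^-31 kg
2.60 × 10^-11 m

Using λ = h/√(2mKE):

First convert KE to Joules: KE = 2231.8 eV = 3.576 × 10^-16 J

λ = h/√(2mKE)
λ = (6.626 × 10^-34 J·s) / √(2 × 9.11 × 10^-31 kg × 3.576 × 10^-16 J)
λ = 2.60 × 10^-11 m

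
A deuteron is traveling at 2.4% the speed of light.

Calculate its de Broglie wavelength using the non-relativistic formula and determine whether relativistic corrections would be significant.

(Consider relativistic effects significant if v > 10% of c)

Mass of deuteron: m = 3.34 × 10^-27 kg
No, relativistic corrections are not needed.

Using the non-relativistic de Broglie formula λ = h/(mv):

v = 2.4% × c = 7.195 × 10^6 m/s

λ = h/(mv)
λ = (6.626 × 10^-34 J·s) / (3.34 × 10^-27 kg × 7.195 × 10^6 m/s)
λ = 2.76 × 10^-14 m

Since v = 2.4% of c < 10% of c, relativistic corrections are NOT significant and this non-relativistic result is a good approximation.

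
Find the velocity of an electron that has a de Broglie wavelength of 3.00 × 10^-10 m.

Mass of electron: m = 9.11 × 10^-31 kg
2.42 × 10^6 m/s

From the de Broglie relation λ = h/(mv), we solve for v:

v = h/(mλ)
v = (6.626 × 10^-34 J·s) / (9.11 × 10^-31 kg × 3.00 × 10^-10 m)
v = 2.42 × 10^6 m/s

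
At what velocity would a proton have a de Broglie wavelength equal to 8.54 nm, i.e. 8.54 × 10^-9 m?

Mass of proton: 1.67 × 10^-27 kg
4.65 × 10^1 m/s

From λ = h/(mv), solve for v:

v = h/(mλ)
v = (6.626 × 10^-34 J·s) / (1.67 × 10^-27 kg × 8.54 × 10^-9 m)
v = 4.65 × 10^1 m/s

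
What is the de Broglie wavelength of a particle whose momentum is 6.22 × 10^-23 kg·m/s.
1.07 × 10^-11 m

Using the de Broglie relation λ = h/p:

λ = h/p
λ = (6.626 × 10^-34 J·s) / (6.22 × 10^-23 kg·m/s)
λ = 1.07 × 10^-11 m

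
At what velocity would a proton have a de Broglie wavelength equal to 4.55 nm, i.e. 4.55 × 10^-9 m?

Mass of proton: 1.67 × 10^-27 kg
8.72 × 10^1 m/s

From λ = h/(mv), solve for v:

v = h/(mλ)
v = (6.626 × 10^-34 J·s) / (1.67 × 10^-27 kg × 4.55 × 10^-9 m)
v = 8.72 × 10^1 m/s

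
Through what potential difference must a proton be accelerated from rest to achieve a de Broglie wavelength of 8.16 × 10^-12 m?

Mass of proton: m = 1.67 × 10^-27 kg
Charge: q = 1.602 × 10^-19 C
12.3 V

From λ = h/√(2mqV), we solve for V:

λ² = h²/(2mqV)
V = h²/(2mqλ²)
V = (6.626 × 10^-34 J·s)² / (2 × 1.67 × 10^-27 kg × 1.602 × 10^-19 C × (8.16 × 10^-12 m)²)
V = 12.3 V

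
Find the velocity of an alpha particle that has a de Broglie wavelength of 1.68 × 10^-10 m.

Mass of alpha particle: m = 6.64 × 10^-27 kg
5.94 × 10^2 m/s

From the de Broglie relation λ = h/(mv), we solve for v:

v = h/(mλ)
v = (6.626 × 10^-34 J·s) / (6.64 × 10^-27 kg × 1.68 × 10^-10 m)
v = 5.94 × 10^2 m/s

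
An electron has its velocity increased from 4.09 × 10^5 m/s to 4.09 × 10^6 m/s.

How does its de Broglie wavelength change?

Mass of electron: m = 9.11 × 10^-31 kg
The wavelength decreases by a factor of 10.

Using λ = h/(mv):

Initial wavelength: λ₁ = h/(mv₁) = 1.78 × 10^-9 m
Final wavelength: λ₂ = h/(mv₂) = 1.78 × 10^-10 m

Since λ ∝ 1/v, when velocity increases by a factor of 10, the wavelength decreases by a factor of 10.

λ₂/λ₁ = v₁/v₂ = 1/10

The wavelength decreases by a factor of 10.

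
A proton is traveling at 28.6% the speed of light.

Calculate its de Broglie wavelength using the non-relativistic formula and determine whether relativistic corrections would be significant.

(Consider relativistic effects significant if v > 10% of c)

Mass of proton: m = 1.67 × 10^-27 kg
Yes, relativistic corrections are needed.

Using the non-relativistic de Broglie formula λ = h/(mv):

v = 28.6% × c = 8.574 × 10^7 m/s

λ = h/(mv)
λ = (6.626 × 10^-34 J·s) / (1.67 × 10^-27 kg × 8.574 × 10^7 m/s)
λ = 4.63 × 10^-15 m

Since v = 28.6% of c > 10% of c, relativistic corrections ARE significant and the actual wavelength would differ from this non-relativistic estimate.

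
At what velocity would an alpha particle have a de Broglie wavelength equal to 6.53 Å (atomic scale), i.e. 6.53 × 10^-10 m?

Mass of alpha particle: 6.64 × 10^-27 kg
1.53 × 10^2 m/s

From λ = h/(mv), solve for v:

v = h/(mλ)
v = (6.626 × 10^-34 J·s) / (6.64 × 10^-27 kg × 6.53 × 10^-10 m)
v = 1.53 × 10^2 m/s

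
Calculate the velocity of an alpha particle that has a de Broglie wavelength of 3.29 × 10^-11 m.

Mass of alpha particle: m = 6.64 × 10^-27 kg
3.03 × 10^3 m/s

From the de Broglie relation λ = h/(mv), we solve for v:

v = h/(mλ)
v = (6.626 × 10^-34 J·s) / (6.64 × 10^-27 kg × 3.29 × 10^-11 m)
v = 3.03 × 10^3 m/s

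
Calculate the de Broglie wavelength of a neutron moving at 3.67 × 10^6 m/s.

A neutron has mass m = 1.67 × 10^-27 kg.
1.08 × 10^-13 m

Using the de Broglie relation λ = h/(mv):

λ = h/(mv)
λ = (6.626 × 10^-34 J·s) / (1.67 × 10^-27 kg × 3.67 × 10^6 m/s)
λ = 1.08 × 10^-13 m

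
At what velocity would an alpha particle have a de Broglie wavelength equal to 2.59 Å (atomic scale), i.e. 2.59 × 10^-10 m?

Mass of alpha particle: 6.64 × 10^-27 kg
3.85 × 10^2 m/s

From λ = h/(mv), solve for v:

v = h/(mλ)
v = (6.626 × 10^-34 J·s) / (6.64 × 10^-27 kg × 2.59 × 10^-10 m)
v = 3.85 × 10^2 m/s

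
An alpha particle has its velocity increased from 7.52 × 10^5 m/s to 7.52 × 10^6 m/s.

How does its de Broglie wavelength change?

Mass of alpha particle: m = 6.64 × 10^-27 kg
The wavelength decreases by a factor of 10.

Using λ = h/(mv):

Initial wavelength: λ₁ = h/(mv₁) = 1.33 × 10^-13 m
Final wavelength: λ₂ = h/(mv₂) = 1.33 × 10^-14 m

Since λ ∝ 1/v, when velocity increases by a factor of 10, the wavelength decreases by a factor of 10.

λ₂/λ₁ = v₁/v₂ = 1/10

The wavelength decreases by a factor of 10.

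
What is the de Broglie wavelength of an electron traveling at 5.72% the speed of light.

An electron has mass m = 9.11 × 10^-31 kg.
4.24 × 10^-11 m

Using the de Broglie relation λ = h/(mv):

v = 5.72% × c = 1.715 × 10^7 m/s

λ = h/(mv)
λ = (6.626 × 10^-34 J·s) / (9.11 × 10^-31 kg × 1.715 × 10^7 m/s)
λ = 4.24 × 10^-11 m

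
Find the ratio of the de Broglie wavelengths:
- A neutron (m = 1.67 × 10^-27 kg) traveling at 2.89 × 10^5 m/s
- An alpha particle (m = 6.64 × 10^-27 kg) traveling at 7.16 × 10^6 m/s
λ₁/λ₂ = 98.5

Using λ = h/(mv):

λ₁ = h/(m₁v₁) = 1.37 × 10^-12 m
λ₂ = h/(m₂v₂) = 1.39 × 10^-14 m

Ratio λ₁/λ₂ = (m₂v₂)/(m₁v₁)
         = (6.64 × 10^-27 kg × 7.16 × 10^6 m/s) / (1.67 × 10^-27 kg × 2.89 × 10^5 m/s)
         = 98.5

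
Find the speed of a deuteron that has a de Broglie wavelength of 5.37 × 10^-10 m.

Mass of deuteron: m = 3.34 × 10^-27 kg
3.69 × 10^2 m/s

From the de Broglie relation λ = h/(mv), we solve for v:

v = h/(mλ)
v = (6.626 × 10^-34 J·s) / (3.34 × 10^-27 kg × 5.37 × 10^-10 m)
v = 3.69 × 10^2 m/s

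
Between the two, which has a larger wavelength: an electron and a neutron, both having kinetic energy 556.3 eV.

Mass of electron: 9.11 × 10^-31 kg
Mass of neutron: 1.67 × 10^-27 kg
The electron has the longer wavelength.

Using λ = h/√(2mKE):

For electron: λ₁ = h/√(2m₁KE) = 5.20 × 10^-11 m
For neutron: λ₂ = h/√(2m₂KE) = 1.21 × 10^-12 m

Since λ ∝ 1/√m at constant kinetic energy, the lighter particle has the longer wavelength.

The electron has the longer de Broglie wavelength.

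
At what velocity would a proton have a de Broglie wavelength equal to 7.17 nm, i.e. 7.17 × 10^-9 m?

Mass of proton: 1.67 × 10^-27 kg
5.53 × 10^1 m/s

From λ = h/(mv), solve for v:

v = h/(mλ)
v = (6.626 × 10^-34 J·s) / (1.67 × 10^-27 kg × 7.17 × 10^-9 m)
v = 5.53 × 10^1 m/s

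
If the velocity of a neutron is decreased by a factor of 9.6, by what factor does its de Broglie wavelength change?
The wavelength increases by a factor of 9.6.

From λ = h/(mv), the wavelength is inversely proportional to velocity:

λ ∝ 1/v

If v → v/9.6, then λ → 9.6λ

When velocity is decreased by a factor of 9.6, the wavelength increases by a factor of 9.6.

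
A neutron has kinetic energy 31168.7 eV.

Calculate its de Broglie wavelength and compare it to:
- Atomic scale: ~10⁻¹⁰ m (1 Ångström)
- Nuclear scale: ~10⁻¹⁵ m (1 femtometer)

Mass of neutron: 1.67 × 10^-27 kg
λ = 1.62 × 10^-13 m, which is between nuclear and atomic scales.

Using λ = h/√(2mKE):

KE = 31168.7 eV = 4.994 × 10^-15 J

λ = h/√(2mKE)
λ = (6.626 × 10^-34 J·s) / √(2 × 1.67 × 10^-27 kg × 4.994 × 10^-15 J)
λ = 1.62 × 10^-13 m

Comparison:
- Atomic scale (10⁻¹⁰ m): λ is 0.0016× this size
- Nuclear scale (10⁻¹⁵ m): λ is 1.6e+02× this size

The wavelength is between nuclear and atomic scales.

This wavelength is appropriate for probing atomic structure but too large for nuclear physics experiments.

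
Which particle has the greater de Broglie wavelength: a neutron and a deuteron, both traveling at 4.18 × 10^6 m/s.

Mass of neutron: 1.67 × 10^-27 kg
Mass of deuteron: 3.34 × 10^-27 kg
The neutron has the longer wavelength.

Using λ = h/(mv), since both particles have the same velocity, the wavelength depends only on mass.

For neutron: λ₁ = h/(m₁v) = 9.49 × 10^-14 m
For deuteron: λ₂ = h/(m₂v) = 4.75 × 10^-14 m

Since λ ∝ 1/m at constant velocity, the lighter particle has the longer wavelength.

The neutron has the longer de Broglie wavelength.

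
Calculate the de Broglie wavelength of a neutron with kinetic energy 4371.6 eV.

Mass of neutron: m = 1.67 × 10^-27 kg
4.33 × 10^-13 m

Using λ = h/√(2mKE):

First convert KE to Joules: KE = 4371.6 eV = 7.004 × 10^-16 J

λ = h/√(2mKE)
λ = (6.626 × 10^-34 J·s) / √(2 × 1.67 × 10^-27 kg × 7.004 × 10^-16 J)
λ = 4.33 × 10^-13 m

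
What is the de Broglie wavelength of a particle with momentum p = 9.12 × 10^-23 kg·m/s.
7.27 × 10^-12 m

Using the de Broglie relation λ = h/p:

λ = h/p
λ = (6.626 × 10^-34 J·s) / (9.12 × 10^-23 kg·m/s)
λ = 7.27 × 10^-12 m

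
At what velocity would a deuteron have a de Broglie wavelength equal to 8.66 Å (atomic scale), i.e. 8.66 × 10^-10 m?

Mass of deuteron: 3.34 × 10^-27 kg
2.29 × 10^2 m/s

From λ = h/(mv), solve for v:

v = h/(mλ)
v = (6.626 × 10^-34 J·s) / (3.34 × 10^-27 kg × 8.66 × 10^-10 m)
v = 2.29 × 10^2 m/s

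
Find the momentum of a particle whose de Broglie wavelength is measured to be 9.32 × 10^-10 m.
7.11 × 10^-25 kg·m/s

From the de Broglie relation λ = h/p, we solve for p:

p = h/λ
p = (6.626 × 10^-34 J·s) / (9.32 × 10^-10 m)
p = 7.11 × 10^-25 kg·m/s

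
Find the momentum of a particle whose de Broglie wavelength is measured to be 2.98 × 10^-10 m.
2.22 × 10^-24 kg·m/s

From the de Broglie relation λ = h/p, we solve for p:

p = h/λ
p = (6.626 × 10^-34 J·s) / (2.98 × 10^-10 m)
p = 2.22 × 10^-24 kg·m/s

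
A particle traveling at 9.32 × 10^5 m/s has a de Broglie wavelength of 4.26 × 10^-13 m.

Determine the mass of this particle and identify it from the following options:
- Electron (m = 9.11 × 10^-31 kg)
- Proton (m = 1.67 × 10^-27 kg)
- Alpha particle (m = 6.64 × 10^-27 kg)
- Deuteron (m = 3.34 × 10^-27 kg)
The particle is a proton.

From λ = h/(mv), solve for mass:

m = h/(λv)
m = (6.626 × 10^-34 J·s) / (4.26 × 10^-13 m × 9.32 × 10^5 m/s)
m = 1.67 × 10^-27 kg

Comparing with the listed masses, this is closest to a proton.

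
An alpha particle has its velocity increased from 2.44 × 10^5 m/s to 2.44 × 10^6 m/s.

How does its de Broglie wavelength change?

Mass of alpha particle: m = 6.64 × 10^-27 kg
The wavelength decreases by a factor of 10.

Using λ = h/(mv):

Initial wavelength: λ₁ = h/(mv₁) = 4.09 × 10^-13 m
Final wavelength: λ₂ = h/(mv₂) = 4.09 × 10^-14 m

Since λ ∝ 1/v, when velocity increases by a factor of 10, the wavelength decreases by a factor of 10.

λ₂/λ₁ = v₁/v₂ = 1/10

The wavelength decreases by a factor of 10.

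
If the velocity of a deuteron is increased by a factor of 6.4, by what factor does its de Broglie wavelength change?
The wavelength decreases by a factor of 6.4.

From λ = h/(mv), the wavelength is inversely proportional to velocity:

λ ∝ 1/v

If v → 6.4v, then λ → λ/6.4

When velocity is increased by a factor of 6.4, the wavelength decreases by a factor of 6.4.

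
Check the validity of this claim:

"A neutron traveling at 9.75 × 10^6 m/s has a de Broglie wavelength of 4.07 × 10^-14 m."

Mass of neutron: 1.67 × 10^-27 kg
True

The claim is correct.

Using λ = h/(mv):
λ = (6.626 × 10^-34 J·s) / (1.67 × 10^-27 kg × 9.75 × 10^6 m/s)
λ = 4.07 × 10^-14 m

This matches the claimed value.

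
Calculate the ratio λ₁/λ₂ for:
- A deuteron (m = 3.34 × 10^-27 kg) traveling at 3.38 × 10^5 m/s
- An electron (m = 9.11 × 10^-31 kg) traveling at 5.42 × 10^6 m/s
λ₁/λ₂ = 4.37 × 10^-3

Using λ = h/(mv):

λ₁ = h/(m₁v₁) = 5.87 × 10^-13 m
λ₂ = h/(m₂v₂) = 1.34 × 10^-10 m

Ratio λ₁/λ₂ = (m₂v₂)/(m₁v₁)
         = (9.11 × 10^-31 kg × 5.42 × 10^6 m/s) / (3.34 × 10^-27 kg × 3.38 × 10^5 m/s)
         = 4.37 × 10^-3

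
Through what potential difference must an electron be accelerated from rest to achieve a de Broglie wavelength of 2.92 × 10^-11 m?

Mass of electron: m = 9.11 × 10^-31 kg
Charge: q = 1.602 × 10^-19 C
1.76 × 10^3 V

From λ = h/√(2mqV), we solve for V:

λ² = h²/(2mqV)
V = h²/(2mqλ²)
V = (6.626 × 10^-34 J·s)² / (2 × 9.11 × 10^-31 kg × 1.602 × 10^-19 C × (2.92 × 10^-11 m)²)
V = 1.76 × 10^3 V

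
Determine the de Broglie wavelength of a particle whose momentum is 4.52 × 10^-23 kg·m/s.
1.47 × 10^-11 m

Using the de Broglie relation λ = h/p:

λ = h/p
λ = (6.626 × 10^-34 J·s) / (4.52 × 10^-23 kg·m/s)
λ = 1.47 × 10^-11 m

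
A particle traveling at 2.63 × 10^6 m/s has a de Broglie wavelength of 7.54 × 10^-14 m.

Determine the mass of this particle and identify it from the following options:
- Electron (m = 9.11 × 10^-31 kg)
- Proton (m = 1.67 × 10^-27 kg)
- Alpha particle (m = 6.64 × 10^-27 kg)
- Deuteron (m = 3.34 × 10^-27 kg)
The particle is a deuteron.

From λ = h/(mv), solve for mass:

m = h/(λv)
m = (6.626 × 10^-34 J·s) / (7.54 × 10^-14 m × 2.63 × 10^6 m/s)
m = 3.34 × 10^-27 kg

Comparing with the listed masses, this is closest to a deuteron.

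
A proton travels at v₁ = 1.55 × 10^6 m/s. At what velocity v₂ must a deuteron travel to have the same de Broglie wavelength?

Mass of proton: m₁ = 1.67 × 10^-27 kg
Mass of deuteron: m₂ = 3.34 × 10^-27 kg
v₂ = 7.75 × 10^5 m/s

For equal de Broglie wavelengths: λ₁ = λ₂

h/(m₁v₁) = h/(m₂v₂)
m₁v₁ = m₂v₂
v₂ = v₁ · (m₁/m₂)

v₂ = 1.55 × 10^6 m/s × (1.67 × 10^-27 kg / 3.34 × 10^-27 kg)
v₂ = 7.75 × 10^5 m/s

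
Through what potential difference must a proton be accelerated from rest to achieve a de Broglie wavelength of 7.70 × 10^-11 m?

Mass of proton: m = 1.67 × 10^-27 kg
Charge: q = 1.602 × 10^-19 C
1.38 × 10^-1 V

From λ = h/√(2mqV), we solve for V:

λ² = h²/(2mqV)
V = h²/(2mqλ²)
V = (6.626 × 10^-34 J·s)² / (2 × 1.67 × 10^-27 kg × 1.602 × 10^-19 C × (7.70 × 10^-11 m)²)
V = 1.38 × 10^-1 V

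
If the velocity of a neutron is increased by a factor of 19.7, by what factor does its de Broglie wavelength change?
The wavelength decreases by a factor of 19.7.

From λ = h/(mv), the wavelength is inversely proportional to velocity:

λ ∝ 1/v

If v → 19.7v, then λ → λ/19.7

When velocity is increased by a factor of 19.7, the wavelength decreases by a factor of 19.7.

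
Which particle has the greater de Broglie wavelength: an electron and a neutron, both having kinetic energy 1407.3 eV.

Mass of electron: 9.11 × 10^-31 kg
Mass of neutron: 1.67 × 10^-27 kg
The electron has the longer wavelength.

Using λ = h/√(2mKE):

For electron: λ₁ = h/√(2m₁KE) = 3.27 × 10^-11 m
For neutron: λ₂ = h/√(2m₂KE) = 7.64 × 10^-13 m

Since λ ∝ 1/√m at constant kinetic energy, the lighter particle has the longer wavelength.

The electron has the longer de Broglie wavelength.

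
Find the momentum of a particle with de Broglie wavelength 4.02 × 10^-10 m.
1.65 × 10^-24 kg·m/s

From the de Broglie relation λ = h/p, we solve for p:

p = h/λ
p = (6.626 × 10^-34 J·s) / (4.02 × 10^-10 m)
p = 1.65 × 10^-24 kg·m/s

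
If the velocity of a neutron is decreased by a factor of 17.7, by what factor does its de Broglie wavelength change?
The wavelength increases by a factor of 17.7.

From λ = h/(mv), the wavelength is inversely proportional to velocity:

λ ∝ 1/v

If v → v/17.7, then λ → 17.7λ

When velocity is decreased by a factor of 17.7, the wavelength increases by a factor of 17.7.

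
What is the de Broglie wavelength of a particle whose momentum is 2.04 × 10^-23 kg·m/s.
3.25 × 10^-11 m

Using the de Broglie relation λ = h/p:

λ = h/p
λ = (6.626 × 10^-34 J·s) / (2.04 × 10^-23 kg·m/s)
λ = 3.25 × 10^-11 m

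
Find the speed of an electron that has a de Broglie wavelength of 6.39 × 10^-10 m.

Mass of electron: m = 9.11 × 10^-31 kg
1.14 × 10^6 m/s

From the de Broglie relation λ = h/(mv), we solve for v:

v = h/(mλ)
v = (6.626 × 10^-34 J·s) / (9.11 × 10^-31 kg × 6.39 × 10^-10 m)
v = 1.14 × 10^6 m/s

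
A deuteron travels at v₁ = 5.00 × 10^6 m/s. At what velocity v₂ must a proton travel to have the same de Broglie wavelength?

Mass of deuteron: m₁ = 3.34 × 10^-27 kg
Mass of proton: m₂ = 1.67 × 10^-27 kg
v₂ = 1.00 × 10^7 m/s

For equal de Broglie wavelengths: λ₁ = λ₂

h/(m₁v₁) = h/(m₂v₂)
m₁v₁ = m₂v₂
v₂ = v₁ · (m₁/m₂)

v₂ = 5.00 × 10^6 m/s × (3.34 × 10^-27 kg / 1.67 × 10^-27 kg)
v₂ = 1.00 × 10^7 m/s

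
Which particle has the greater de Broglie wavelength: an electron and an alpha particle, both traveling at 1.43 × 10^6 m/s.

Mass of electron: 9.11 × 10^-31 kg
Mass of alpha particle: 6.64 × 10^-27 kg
The electron has the longer wavelength.

Using λ = h/(mv), since both particles have the same velocity, the wavelength depends only on mass.

For electron: λ₁ = h/(m₁v) = 5.09 × 10^-10 m
For alpha particle: λ₂ = h/(m₂v) = 6.98 × 10^-14 m

Since λ ∝ 1/m at constant velocity, the lighter particle has the longer wavelength.

The electron has the longer de Broglie wavelength.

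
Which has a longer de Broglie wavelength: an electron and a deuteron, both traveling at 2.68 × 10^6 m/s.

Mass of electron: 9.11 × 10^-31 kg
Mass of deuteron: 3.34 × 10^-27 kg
The electron has the longer wavelength.

Using λ = h/(mv), since both particles have the same velocity, the wavelength depends only on mass.

For electron: λ₁ = h/(m₁v) = 2.71 × 10^-10 m
For deuteron: λ₂ = h/(m₂v) = 7.40 × 10^-14 m

Since λ ∝ 1/m at constant velocity, the lighter particle has the longer wavelength.

The electron has the longer de Broglie wavelength.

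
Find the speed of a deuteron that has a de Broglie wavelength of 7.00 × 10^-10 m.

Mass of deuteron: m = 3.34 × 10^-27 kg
2.83 × 10^2 m/s

From the de Broglie relation λ = h/(mv), we solve for v:

v = h/(mλ)
v = (6.626 × 10^-34 J·s) / (3.34 × 10^-27 kg × 7.00 × 10^-10 m)
v = 2.83 × 10^2 m/s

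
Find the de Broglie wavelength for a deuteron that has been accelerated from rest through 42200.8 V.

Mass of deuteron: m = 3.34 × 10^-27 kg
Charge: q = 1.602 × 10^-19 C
9.86 × 10^-14 m

When a particle is accelerated through voltage V, it gains kinetic energy KE = qV.

The de Broglie wavelength is then λ = h/√(2mqV):

λ = h/√(2mqV)
λ = (6.626 × 10^-34 J·s) / √(2 × 3.34 × 10^-27 kg × 1.602 × 10^-19 C × 42200.8 V)
λ = 9.86 × 10^-14 m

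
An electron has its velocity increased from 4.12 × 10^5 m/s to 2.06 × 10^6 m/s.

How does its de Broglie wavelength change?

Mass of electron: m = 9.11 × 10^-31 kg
The wavelength decreases by a factor of 5.

Using λ = h/(mv):

Initial wavelength: λ₁ = h/(mv₁) = 1.77 × 10^-9 m
Final wavelength: λ₂ = h/(mv₂) = 3.53 × 10^-10 m

Since λ ∝ 1/v, when velocity increases by a factor of 5, the wavelength decreases by a factor of 5.

λ₂/λ₁ = v₁/v₂ = 1/5

The wavelength decreases by a factor of 5.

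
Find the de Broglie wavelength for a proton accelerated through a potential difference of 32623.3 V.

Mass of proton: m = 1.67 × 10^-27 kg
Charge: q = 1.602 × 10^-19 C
1.59 × 10^-13 m

When a particle is accelerated through voltage V, it gains kinetic energy KE = qV.

The de Broglie wavelength is then λ = h/√(2mqV):

λ = h/√(2mqV)
λ = (6.626 × 10^-34 J·s) / √(2 × 1.67 × 10^-27 kg × 1.602 × 10^-19 C × 32623.3 V)
λ = 1.59 × 10^-13 m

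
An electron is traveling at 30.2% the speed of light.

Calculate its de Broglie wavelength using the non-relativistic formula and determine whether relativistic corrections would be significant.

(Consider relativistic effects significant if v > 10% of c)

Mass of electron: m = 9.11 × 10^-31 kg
Yes, relativistic corrections are needed.

Using the non-relativistic de Broglie formula λ = h/(mv):

v = 30.2% × c = 9.054 × 10^7 m/s

λ = h/(mv)
λ = (6.626 × 10^-34 J·s) / (9.11 × 10^-31 kg × 9.054 × 10^7 m/s)
λ = 8.03 × 10^-12 m

Since v = 30.2% of c > 10% of c, relativistic corrections ARE significant and the actual wavelength would differ from this non-relativistic estimate.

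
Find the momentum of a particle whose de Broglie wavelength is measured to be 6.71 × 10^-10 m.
9.87 × 10^-25 kg·m/s

From the de Broglie relation λ = h/p, we solve for p:

p = h/λ
p = (6.626 × 10^-34 J·s) / (6.71 × 10^-10 m)
p = 9.87 × 10^-25 kg·m/s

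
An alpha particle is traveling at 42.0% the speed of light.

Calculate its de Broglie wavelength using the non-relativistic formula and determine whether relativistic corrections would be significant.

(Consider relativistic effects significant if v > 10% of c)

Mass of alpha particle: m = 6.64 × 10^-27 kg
Yes, relativistic corrections are needed.

Using the non-relativistic de Broglie formula λ = h/(mv):

v = 42.0% × c = 1.259 × 10^8 m/s

λ = h/(mv)
λ = (6.626 × 10^-34 J·s) / (6.64 × 10^-27 kg × 1.259 × 10^8 m/s)
λ = 7.93 × 10^-16 m

Since v = 42.0% of c > 10% of c, relativistic corrections ARE significant and the actual wavelength would differ from this non-relativistic estimate.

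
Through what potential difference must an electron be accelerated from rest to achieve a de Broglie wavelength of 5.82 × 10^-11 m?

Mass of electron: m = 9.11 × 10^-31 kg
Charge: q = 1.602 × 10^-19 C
444 V

From λ = h/√(2mqV), we solve for V:

λ² = h²/(2mqV)
V = h²/(2mqλ²)
V = (6.626 × 10^-34 J·s)² / (2 × 9.11 × 10^-31 kg × 1.602 × 10^-19 C × (5.82 × 10^-11 m)²)
V = 444 V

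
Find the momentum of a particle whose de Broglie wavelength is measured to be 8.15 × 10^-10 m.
8.13 × 10^-25 kg·m/s

From the de Broglie relation λ = h/p, we solve for p:

p = h/λ
p = (6.626 × 10^-34 J·s) / (8.15 × 10^-10 m)
p = 8.13 × 10^-25 kg·m/s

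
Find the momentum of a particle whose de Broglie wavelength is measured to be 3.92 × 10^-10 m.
1.69 × 10^-24 kg·m/s

From the de Broglie relation λ = h/p, we solve for p:

p = h/λ
p = (6.626 × 10^-34 J·s) / (3.92 × 10^-10 m)
p = 1.69 × 10^-24 kg·m/s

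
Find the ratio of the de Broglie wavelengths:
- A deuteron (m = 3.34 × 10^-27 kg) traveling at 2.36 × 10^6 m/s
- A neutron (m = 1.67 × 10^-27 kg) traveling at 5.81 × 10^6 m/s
λ₁/λ₂ = 1.23

Using λ = h/(mv):

λ₁ = h/(m₁v₁) = 8.41 × 10^-14 m
λ₂ = h/(m₂v₂) = 6.83 × 10^-14 m

Ratio λ₁/λ₂ = (m₂v₂)/(m₁v₁)
         = (1.67 × 10^-27 kg × 5.81 × 10^6 m/s) / (3.34 × 10^-27 kg × 2.36 × 10^6 m/s)
         = 1.23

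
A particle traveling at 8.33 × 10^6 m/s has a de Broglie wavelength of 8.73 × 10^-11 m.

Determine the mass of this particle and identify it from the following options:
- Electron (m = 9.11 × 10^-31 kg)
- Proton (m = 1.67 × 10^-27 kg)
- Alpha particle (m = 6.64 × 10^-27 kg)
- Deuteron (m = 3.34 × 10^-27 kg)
The particle is an electron.

From λ = h/(mv), solve for mass:

m = h/(λv)
m = (6.626 × 10^-34 J·s) / (8.73 × 10^-11 m × 8.33 × 10^6 m/s)
m = 9.11 × 10^-31 kg

Comparing with the listed masses, this is closest to an electron.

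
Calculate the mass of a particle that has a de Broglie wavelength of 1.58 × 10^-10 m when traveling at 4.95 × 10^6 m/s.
8.47 × 10^-31 kg

From the de Broglie relation λ = h/(mv), we solve for m:

m = h/(λv)
m = (6.626 × 10^-34 J·s) / (1.58 × 10^-10 m × 4.95 × 10^6 m/s)
m = 8.47 × 10^-31 kg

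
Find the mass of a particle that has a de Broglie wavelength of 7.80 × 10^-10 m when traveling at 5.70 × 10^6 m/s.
1.49 × 10^-31 kg

From the de Broglie relation λ = h/(mv), we solve for m:

m = h/(λv)
m = (6.626 × 10^-34 J·s) / (7.80 × 10^-10 m × 5.70 × 10^6 m/s)
m = 1.49 × 10^-31 kg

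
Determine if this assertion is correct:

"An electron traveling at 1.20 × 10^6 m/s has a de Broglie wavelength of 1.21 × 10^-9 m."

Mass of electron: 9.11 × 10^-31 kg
False

The claim is incorrect.

Using λ = h/(mv):
λ = (6.626 × 10^-34 J·s) / (9.11 × 10^-31 kg × 1.20 × 10^6 m/s)
λ = 6.06 × 10^-10 m

The actual wavelength differs from the claimed 1.21 × 10^-9 m.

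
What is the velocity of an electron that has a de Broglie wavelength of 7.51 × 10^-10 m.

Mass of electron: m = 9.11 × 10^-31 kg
9.68 × 10^5 m/s

From the de Broglie relation λ = h/(mv), we solve for v:

v = h/(mλ)
v = (6.626 × 10^-34 J·s) / (9.11 × 10^-31 kg × 7.51 × 10^-10 m)
v = 9.68 × 10^5 m/s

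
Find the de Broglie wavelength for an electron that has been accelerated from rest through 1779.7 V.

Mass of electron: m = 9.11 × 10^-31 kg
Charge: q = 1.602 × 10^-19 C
2.91 × 10^-11 m

When a particle is accelerated through voltage V, it gains kinetic energy KE = qV.

The de Broglie wavelength is then λ = h/√(2mqV):

λ = h/√(2mqV)
λ = (6.626 × 10^-34 J·s) / √(2 × 9.11 × 10^-31 kg × 1.602 × 10^-19 C × 1779.7 V)
λ = 2.91 × 10^-11 m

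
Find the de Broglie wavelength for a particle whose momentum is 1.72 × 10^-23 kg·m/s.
3.85 × 10^-11 m

Using the de Broglie relation λ = h/p:

λ = h/p
λ = (6.626 × 10^-34 J·s) / (1.72 × 10^-23 kg·m/s)
λ = 3.85 × 10^-11 m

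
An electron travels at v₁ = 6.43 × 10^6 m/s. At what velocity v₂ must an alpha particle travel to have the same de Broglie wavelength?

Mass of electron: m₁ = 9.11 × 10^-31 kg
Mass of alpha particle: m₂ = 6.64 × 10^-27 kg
v₂ = 8.82 × 10^2 m/s

For equal de Broglie wavelengths: λ₁ = λ₂

h/(m₁v₁) = h/(m₂v₂)
m₁v₁ = m₂v₂
v₂ = v₁ · (m₁/m₂)

v₂ = 6.43 × 10^6 m/s × (9.11 × 10^-31 kg / 6.64 × 10^-27 kg)
v₂ = 8.82 × 10^2 m/s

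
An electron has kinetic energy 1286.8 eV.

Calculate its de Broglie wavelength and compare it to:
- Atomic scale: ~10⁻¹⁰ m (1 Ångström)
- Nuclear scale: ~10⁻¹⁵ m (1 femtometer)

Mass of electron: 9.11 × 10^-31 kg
λ = 3.42 × 10^-11 m, which is between nuclear and atomic scales.

Using λ = h/√(2mKE):

KE = 1286.8 eV = 2.062 × 10^-16 J

λ = h/√(2mKE)
λ = (6.626 × 10^-34 J·s) / √(2 × 9.11 × 10^-31 kg × 2.062 × 10^-16 J)
λ = 3.42 × 10^-11 m

Comparison:
- Atomic scale (10⁻¹⁰ m): λ is 0.34× this size
- Nuclear scale (10⁻¹⁵ m): λ is 3.4e+04× this size

The wavelength is between nuclear and atomic scales.

This wavelength is appropriate for probing atomic structure but too large for nuclear physics experiments.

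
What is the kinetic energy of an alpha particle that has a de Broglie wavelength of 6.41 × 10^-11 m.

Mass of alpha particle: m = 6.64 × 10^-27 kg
8.05 × 10^-21 J (or 0.0502 eV)

From λ = h/√(2mKE), we solve for KE:

λ² = h²/(2mKE)
KE = h²/(2mλ²)
KE = (6.626 × 10^-34 J·s)² / (2 × 6.64 × 10^-27 kg × (6.41 × 10^-11 m)²)
KE = 8.05 × 10^-21 J
KE = 0.0502 eV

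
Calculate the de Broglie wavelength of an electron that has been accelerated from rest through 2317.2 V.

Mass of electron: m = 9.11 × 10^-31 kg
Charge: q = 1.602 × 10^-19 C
2.55 × 10^-11 m

When a particle is accelerated through voltage V, it gains kinetic energy KE = qV.

The de Broglie wavelength is then λ = h/√(2mqV):

λ = h/√(2mqV)
λ = (6.626 × 10^-34 J·s) / √(2 × 9.11 × 10^-31 kg × 1.602 × 10^-19 C × 2317.2 V)
λ = 2.55 × 10^-11 m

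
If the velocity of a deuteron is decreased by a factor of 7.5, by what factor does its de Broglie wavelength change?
The wavelength increases by a factor of 7.5.

From λ = h/(mv), the wavelength is inversely proportional to velocity:

λ ∝ 1/v

If v → v/7.5, then λ → 7.5λ

When velocity is decreased by a factor of 7.5, the wavelength increases by a factor of 7.5.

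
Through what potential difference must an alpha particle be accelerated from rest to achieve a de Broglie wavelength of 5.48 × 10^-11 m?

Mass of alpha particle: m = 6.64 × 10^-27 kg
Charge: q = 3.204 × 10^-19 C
3.44 × 10^-2 V

From λ = h/√(2mqV), we solve for V:

λ² = h²/(2mqV)
V = h²/(2mqλ²)
V = (6.626 × 10^-34 J·s)² / (2 × 6.64 × 10^-27 kg × 3.204 × 10^-19 C × (5.48 × 10^-11 m)²)
V = 3.44 × 10^-2 V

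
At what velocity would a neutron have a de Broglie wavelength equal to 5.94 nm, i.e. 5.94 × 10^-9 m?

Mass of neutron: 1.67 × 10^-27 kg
6.68 × 10^1 m/s

From λ = h/(mv), solve for v:

v = h/(mλ)
v = (6.626 × 10^-34 J·s) / (1.67 × 10^-27 kg × 5.94 × 10^-9 m)
v = 6.68 × 10^1 m/s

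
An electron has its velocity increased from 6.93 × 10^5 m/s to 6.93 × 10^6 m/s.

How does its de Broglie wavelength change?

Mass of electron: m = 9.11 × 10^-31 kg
The wavelength decreases by a factor of 10.

Using λ = h/(mv):

Initial wavelength: λ₁ = h/(mv₁) = 1.05 × 10^-9 m
Final wavelength: λ₂ = h/(mv₂) = 1.05 × 10^-10 m

Since λ ∝ 1/v, when velocity increases by a factor of 10, the wavelength decreases by a factor of 10.

λ₂/λ₁ = v₁/v₂ = 1/10

The wavelength decreases by a factor of 10.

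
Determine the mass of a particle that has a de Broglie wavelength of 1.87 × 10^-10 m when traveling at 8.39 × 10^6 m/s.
4.22 × 10^-31 kg

From the de Broglie relation λ = h/(mv), we solve for m:

m = h/(λv)
m = (6.626 × 10^-34 J·s) / (1.87 × 10^-10 m × 8.39 × 10^6 m/s)
m = 4.22 × 10^-31 kg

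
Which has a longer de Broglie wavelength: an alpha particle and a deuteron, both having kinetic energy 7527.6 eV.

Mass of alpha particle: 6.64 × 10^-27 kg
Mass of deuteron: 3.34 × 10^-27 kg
The deuteron has the longer wavelength.

Using λ = h/√(2mKE):

For alpha particle: λ₁ = h/√(2m₁KE) = 1.66 × 10^-13 m
For deuteron: λ₂ = h/√(2m₂KE) = 2.33 × 10^-13 m

Since λ ∝ 1/√m at constant kinetic energy, the lighter particle has the longer wavelength.

The deuteron has the longer de Broglie wavelength.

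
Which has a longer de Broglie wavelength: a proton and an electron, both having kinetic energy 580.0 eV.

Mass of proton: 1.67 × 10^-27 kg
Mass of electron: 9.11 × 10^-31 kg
The electron has the longer wavelength.

Using λ = h/√(2mKE):

For proton: λ₁ = h/√(2m₁KE) = 1.19 × 10^-12 m
For electron: λ₂ = h/√(2m₂KE) = 5.09 × 10^-11 m

Since λ ∝ 1/√m at constant kinetic energy, the lighter particle has the longer wavelength.

The electron has the longer de Broglie wavelength.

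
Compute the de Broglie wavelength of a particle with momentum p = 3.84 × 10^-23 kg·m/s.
1.73 × 10^-11 m

Using the de Broglie relation λ = h/p:

λ = h/p
λ = (6.626 × 10^-34 J·s) / (3.84 × 10^-23 kg·m/s)
λ = 1.73 × 10^-11 m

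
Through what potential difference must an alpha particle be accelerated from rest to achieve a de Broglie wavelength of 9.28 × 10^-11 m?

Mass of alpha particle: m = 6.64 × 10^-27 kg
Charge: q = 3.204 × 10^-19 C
1.20 × 10^-2 V

From λ = h/√(2mqV), we solve for V:

λ² = h²/(2mqV)
V = h²/(2mqλ²)
V = (6.626 × 10^-34 J·s)² / (2 × 6.64 × 10^-27 kg × 3.204 × 10^-19 C × (9.28 × 10^-11 m)²)
V = 1.20 × 10^-2 V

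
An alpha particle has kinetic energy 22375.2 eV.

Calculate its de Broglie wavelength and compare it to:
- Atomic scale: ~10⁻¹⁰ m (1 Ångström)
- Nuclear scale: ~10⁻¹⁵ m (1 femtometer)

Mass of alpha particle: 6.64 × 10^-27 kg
λ = 9.60 × 10^-14 m, which is between nuclear and atomic scales.

Using λ = h/√(2mKE):

KE = 22375.2 eV = 3.585 × 10^-15 J

λ = h/√(2mKE)
λ = (6.626 × 10^-34 J·s) / √(2 × 6.64 × 10^-27 kg × 3.585 × 10^-15 J)
λ = 9.60 × 10^-14 m

Comparison:
- Atomic scale (10⁻¹⁰ m): λ is 0.00096× this size
- Nuclear scale (10⁻¹⁵ m): λ is 96× this size

The wavelength is between nuclear and atomic scales.

This wavelength is appropriate for probing atomic structure but too large for nuclear physics experiments.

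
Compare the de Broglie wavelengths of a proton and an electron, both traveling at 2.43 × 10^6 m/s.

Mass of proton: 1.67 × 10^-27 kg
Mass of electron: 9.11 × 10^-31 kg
The electron has the longer wavelength.

Using λ = h/(mv), since both particles have the same velocity, the wavelength depends only on mass.

For proton: λ₁ = h/(m₁v) = 1.63 × 10^-13 m
For electron: λ₂ = h/(m₂v) = 2.99 × 10^-10 m

Since λ ∝ 1/m at constant velocity, the lighter particle has the longer wavelength.

The electron has the longer de Broglie wavelength.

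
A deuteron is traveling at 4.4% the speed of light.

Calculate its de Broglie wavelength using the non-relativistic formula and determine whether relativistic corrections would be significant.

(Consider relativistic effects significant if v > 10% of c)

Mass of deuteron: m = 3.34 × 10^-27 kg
No, relativistic corrections are not needed.

Using the non-relativistic de Broglie formula λ = h/(mv):

v = 4.4% × c = 1.319 × 10^7 m/s

λ = h/(mv)
λ = (6.626 × 10^-34 J·s) / (3.34 × 10^-27 kg × 1.319 × 10^7 m/s)
λ = 1.50 × 10^-14 m

Since v = 4.4% of c < 10% of c, relativistic corrections are NOT significant and this non-relativistic result is a good approximation.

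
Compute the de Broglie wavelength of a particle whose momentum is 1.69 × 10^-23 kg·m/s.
3.92 × 10^-11 m

Using the de Broglie relation λ = h/p:

λ = h/p
λ = (6.626 × 10^-34 J·s) / (1.69 × 10^-23 kg·m/s)
λ = 3.92 × 10^-11 m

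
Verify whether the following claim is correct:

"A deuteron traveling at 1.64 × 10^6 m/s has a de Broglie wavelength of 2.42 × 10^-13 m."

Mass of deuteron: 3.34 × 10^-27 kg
False

The claim is incorrect.

Using λ = h/(mv):
λ = (6.626 × 10^-34 J·s) / (3.34 × 10^-27 kg × 1.64 × 10^6 m/s)
λ = 1.21 × 10^-13 m

The actual wavelength differs from the claimed 2.42 × 10^-13 m.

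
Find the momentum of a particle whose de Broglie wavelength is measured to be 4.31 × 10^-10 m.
1.54 × 10^-24 kg·m/s

From the de Broglie relation λ = h/p, we solve for p:

p = h/λ
p = (6.626 × 10^-34 J·s) / (4.31 × 10^-10 m)
p = 1.54 × 10^-24 kg·m/s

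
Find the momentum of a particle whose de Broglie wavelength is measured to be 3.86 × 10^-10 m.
1.72 × 10^-24 kg·m/s

From the de Broglie relation λ = h/p, we solve for p:

p = h/λ
p = (6.626 × 10^-34 J·s) / (3.86 × 10^-10 m)
p = 1.72 × 10^-24 kg·m/s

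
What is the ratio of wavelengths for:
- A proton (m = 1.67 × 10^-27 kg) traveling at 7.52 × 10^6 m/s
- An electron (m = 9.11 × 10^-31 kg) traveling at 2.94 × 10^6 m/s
λ₁/λ₂ = 2.13 × 10^-4

Using λ = h/(mv):

λ₁ = h/(m₁v₁) = 5.28 × 10^-14 m
λ₂ = h/(m₂v₂) = 2.47 × 10^-10 m

Ratio λ₁/λ₂ = (m₂v₂)/(m₁v₁)
         = (9.11 × 10^-31 kg × 2.94 × 10^6 m/s) / (1.67 × 10^-27 kg × 7.52 × 10^6 m/s)
         = 2.13 × 10^-4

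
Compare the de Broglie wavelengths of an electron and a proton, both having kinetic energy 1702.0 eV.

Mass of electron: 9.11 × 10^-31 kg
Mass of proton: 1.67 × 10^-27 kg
The electron has the longer wavelength.

Using λ = h/√(2mKE):

For electron: λ₁ = h/√(2m₁KE) = 2.97 × 10^-11 m
For proton: λ₂ = h/√(2m₂KE) = 6.94 × 10^-13 m

Since λ ∝ 1/√m at constant kinetic energy, the lighter particle has the longer wavelength.

The electron has the longer de Broglie wavelength.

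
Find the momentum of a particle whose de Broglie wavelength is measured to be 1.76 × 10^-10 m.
3.76 × 10^-24 kg·m/s

From the de Broglie relation λ = h/p, we solve for p:

p = h/λ
p = (6.626 × 10^-34 J·s) / (1.76 × 10^-10 m)
p = 3.76 × 10^-24 kg·m/s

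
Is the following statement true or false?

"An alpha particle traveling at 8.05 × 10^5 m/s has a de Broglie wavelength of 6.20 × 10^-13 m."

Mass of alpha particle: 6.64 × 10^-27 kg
False

The claim is incorrect.

Using λ = h/(mv):
λ = (6.626 × 10^-34 J·s) / (6.64 × 10^-27 kg × 8.05 × 10^5 m/s)
λ = 1.24 × 10^-13 m

The actual wavelength differs from the claimed 6.20 × 10^-13 m.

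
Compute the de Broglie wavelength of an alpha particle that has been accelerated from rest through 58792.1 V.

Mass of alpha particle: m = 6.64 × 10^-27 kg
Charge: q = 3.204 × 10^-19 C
4.19 × 10^-14 m

When a particle is accelerated through voltage V, it gains kinetic energy KE = qV.

The de Broglie wavelength is then λ = h/√(2mqV):

λ = h/√(2mqV)
λ = (6.626 × 10^-34 J·s) / √(2 × 6.64 × 10^-27 kg × 3.204 × 10^-19 C × 58792.1 V)
λ = 4.19 × 10^-14 m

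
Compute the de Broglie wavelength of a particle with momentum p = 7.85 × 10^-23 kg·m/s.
8.44 × 10^-12 m

Using the de Broglie relation λ = h/p:

λ = h/p
λ = (6.626 × 10^-34 J·s) / (7.85 × 10^-23 kg·m/s)
λ = 8.44 × 10^-12 m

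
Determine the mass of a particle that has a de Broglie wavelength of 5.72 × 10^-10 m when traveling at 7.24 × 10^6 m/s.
1.60 × 10^-31 kg

From the de Broglie relation λ = h/(mv), we solve for m:

m = h/(λv)
m = (6.626 × 10^-34 J·s) / (5.72 × 10^-10 m × 7.24 × 10^6 m/s)
m = 1.60 × 10^-31 kg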